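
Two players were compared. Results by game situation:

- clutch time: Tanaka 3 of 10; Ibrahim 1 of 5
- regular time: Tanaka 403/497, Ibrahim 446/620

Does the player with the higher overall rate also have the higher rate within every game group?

Clutch time: Tanaka 3/10 = 30.0%, Ibrahim 1/5 = 20.0% → Tanaka
Regular time: Tanaka 403/497 = 81.1%, Ibrahim 446/620 = 71.9% → Tanaka
Overall: Tanaka 406/507 = 80.1%, Ibrahim 447/625 = 71.5% → Tanaka
Tanaka wins overall and in every game group — no reversal.

Yes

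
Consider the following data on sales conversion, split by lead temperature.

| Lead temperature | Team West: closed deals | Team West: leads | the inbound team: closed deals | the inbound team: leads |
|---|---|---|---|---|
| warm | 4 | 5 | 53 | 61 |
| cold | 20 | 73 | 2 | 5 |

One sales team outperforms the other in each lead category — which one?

the inbound team

Warm: Team West 4/5 = 80.0%, the inbound team 53/61 = 86.9% → the inbound team
Cold: Team West 20/73 = 27.4%, the inbound team 2/5 = 40.0% → the inbound team
The inbound team has the higher rate in both groups.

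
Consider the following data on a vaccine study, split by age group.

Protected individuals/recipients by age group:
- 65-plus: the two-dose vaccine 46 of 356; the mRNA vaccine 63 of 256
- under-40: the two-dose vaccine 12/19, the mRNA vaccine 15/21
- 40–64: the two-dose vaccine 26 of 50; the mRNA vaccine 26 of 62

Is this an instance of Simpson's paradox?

No

65-plus: the two-dose vaccine 46/356 = 12.9%, the mRNA vaccine 63/256 = 24.6% → the mRNA vaccine
Under-40: the two-dose vaccine 12/19 = 63.2%, the mRNA vaccine 15/21 = 71.4% → the mRNA vaccine
40–64: the two-dose vaccine 26/50 = 52.0%, the mRNA vaccine 26/62 = 41.9% → the two-dose vaccine
Overall: the two-dose vaccine 84/425 = 19.8%, the mRNA vaccine 104/339 = 30.7% → the mRNA vaccine
Neither sweeps: the two-dose vaccine wins 1 of 3 groups, the mRNA vaccine wins 2. The mRNA vaccine wins overall but not every group — no Simpson reversal.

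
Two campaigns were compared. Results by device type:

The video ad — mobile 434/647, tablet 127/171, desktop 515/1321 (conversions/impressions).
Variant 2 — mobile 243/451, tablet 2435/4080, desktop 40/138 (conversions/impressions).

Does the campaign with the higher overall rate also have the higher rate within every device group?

Mobile: the video ad 434/647 = 67.1%, Variant 2 243/451 = 53.9% → the video ad
Tablet: the video ad 127/171 = 74.3%, Variant 2 2435/4080 = 59.7% → the video ad
Desktop: the video ad 515/1321 = 39.0%, Variant 2 40/138 = 29.0% → the video ad
Overall: the video ad 1076/2139 = 50.3%, Variant 2 2718/4669 = 58.2% → Variant 2
The video ad wins each device group but Variant 2 wins overall — the comparison reverses. The video ad's impressions skew toward desktop, which has a lower base rate.

No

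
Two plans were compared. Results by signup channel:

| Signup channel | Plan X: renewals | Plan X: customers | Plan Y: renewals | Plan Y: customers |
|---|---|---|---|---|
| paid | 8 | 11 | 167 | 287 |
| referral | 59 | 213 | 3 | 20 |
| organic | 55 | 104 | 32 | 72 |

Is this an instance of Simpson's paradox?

Yes

Paid: Plan X 8/11 = 72.7%, Plan Y 167/287 = 58.2% → Plan X
Referral: Plan X 59/213 = 27.7%, Plan Y 3/20 = 15.0% → Plan X
Organic: Plan X 55/104 = 52.9%, Plan Y 32/72 = 44.4% → Plan X
Overall: Plan X 122/328 = 37.2%, Plan Y 202/379 = 53.3% → Plan Y
Plan X wins each signup group but Plan Y wins overall — the comparison reverses. Plan X's customers skew toward referral, which has a lower base rate.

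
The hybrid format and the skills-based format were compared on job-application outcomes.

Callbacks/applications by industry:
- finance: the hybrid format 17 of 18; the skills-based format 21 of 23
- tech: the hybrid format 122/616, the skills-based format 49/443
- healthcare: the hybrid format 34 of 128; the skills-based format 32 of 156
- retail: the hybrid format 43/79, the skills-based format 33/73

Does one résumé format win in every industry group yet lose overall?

No

Finance: the hybrid format 17/18 = 94.4%, the skills-based format 21/23 = 91.3% → the hybrid format
Tech: the hybrid format 122/616 = 19.8%, the skills-based format 49/443 = 11.1% → the hybrid format
Healthcare: the hybrid format 34/128 = 26.6%, the skills-based format 32/156 = 20.5% → the hybrid format
Retail: the hybrid format 43/79 = 54.4%, the skills-based format 33/73 = 45.2% → the hybrid format
Overall: the hybrid format 216/841 = 25.7%, the skills-based format 135/695 = 19.4% → the hybrid format
The hybrid format wins overall and in every industry group — no reversal.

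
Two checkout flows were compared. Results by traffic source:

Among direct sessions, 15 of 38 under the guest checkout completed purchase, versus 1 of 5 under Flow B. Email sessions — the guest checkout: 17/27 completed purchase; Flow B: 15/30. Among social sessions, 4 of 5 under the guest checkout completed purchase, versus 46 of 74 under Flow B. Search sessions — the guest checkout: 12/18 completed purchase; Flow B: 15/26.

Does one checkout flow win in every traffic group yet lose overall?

Direct: the guest checkout 15/38 = 39.5%, Flow B 1/5 = 20.0% → the guest checkout
Email: the guest checkout 17/27 = 63.0%, Flow B 15/30 = 50.0% → the guest checkout
Social: the guest checkout 4/5 = 80.0%, Flow B 46/74 = 62.2% → the guest checkout
Search: the guest checkout 12/18 = 66.7%, Flow B 15/26 = 57.7% → the guest checkout
Overall: the guest checkout 48/88 = 54.5%, Flow B 77/135 = 57.0% → Flow B
The guest checkout wins each traffic group but Flow B wins overall — the comparison reverses. The guest checkout's sessions skew toward direct, which has a lower base rate.

Yes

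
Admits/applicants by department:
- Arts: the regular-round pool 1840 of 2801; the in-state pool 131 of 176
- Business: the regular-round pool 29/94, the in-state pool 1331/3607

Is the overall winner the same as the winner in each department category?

Arts: the regular-round pool 1840/2801 = 65.7%, the in-state pool 131/176 = 74.4% → the in-state pool
Business: the regular-round pool 29/94 = 30.9%, the in-state pool 1331/3607 = 36.9% → the in-state pool
Overall: the regular-round pool 1869/2895 = 64.6%, the in-state pool 1462/3783 = 38.6% → the regular-round pool
The in-state pool wins each department group but the regular-round pool wins overall — the comparison reverses. The in-state pool's applicants skew toward Business, which has a lower base rate.

No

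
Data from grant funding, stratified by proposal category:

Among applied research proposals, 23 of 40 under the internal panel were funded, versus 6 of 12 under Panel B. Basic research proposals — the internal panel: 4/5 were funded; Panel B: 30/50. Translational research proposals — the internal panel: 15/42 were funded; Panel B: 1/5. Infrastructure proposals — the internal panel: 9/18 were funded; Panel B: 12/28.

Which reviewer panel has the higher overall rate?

Panel B

Applied research: the internal panel 23/40 = 57.5%, Panel B 6/12 = 50.0% → the internal panel
Basic research: the internal panel 4/5 = 80.0%, Panel B 30/50 = 60.0% → the internal panel
Translational research: the internal panel 15/42 = 35.7%, Panel B 1/5 = 20.0% → the internal panel
Infrastructure: the internal panel 9/18 = 50.0%, Panel B 12/28 = 42.9% → the internal panel
Overall: the internal panel 51/105 = 48.6%, Panel B 49/95 = 51.6% → Panel B
(The internal panel wins every proposal group but Panel B wins overall — the internal panel's proposals skew toward the low-rate translational research group.)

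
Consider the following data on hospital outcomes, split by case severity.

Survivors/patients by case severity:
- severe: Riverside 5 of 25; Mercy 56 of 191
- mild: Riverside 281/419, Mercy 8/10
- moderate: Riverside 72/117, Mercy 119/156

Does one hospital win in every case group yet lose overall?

Severe: Riverside 5/25 = 20.0%, Mercy 56/191 = 29.3% → Mercy
Mild: Riverside 281/419 = 67.1%, Mercy 8/10 = 80.0% → Mercy
Moderate: Riverside 72/117 = 61.5%, Mercy 119/156 = 76.3% → Mercy
Overall: Riverside 358/561 = 63.8%, Mercy 183/357 = 51.3% → Riverside
Mercy wins each case group but Riverside wins overall — the comparison reverses. Mercy's patients skew toward severe, which has a lower base rate.

Yes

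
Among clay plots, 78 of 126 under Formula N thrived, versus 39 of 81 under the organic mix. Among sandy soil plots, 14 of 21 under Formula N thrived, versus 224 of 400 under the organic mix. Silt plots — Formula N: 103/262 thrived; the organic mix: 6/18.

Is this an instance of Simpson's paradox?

Clay: Formula N 78/126 = 61.9%, the organic mix 39/81 = 48.1% → Formula N
Sandy soil: Formula N 14/21 = 66.7%, the organic mix 224/400 = 56.0% → Formula N
Silt: Formula N 103/262 = 39.3%, the organic mix 6/18 = 33.3% → Formula N
Overall: Formula N 195/409 = 47.7%, the organic mix 269/499 = 53.9% → the organic mix
Formula N wins each soil group but the organic mix wins overall — the comparison reverses. Formula N's plots skew toward silt, which has a lower base rate.

Yes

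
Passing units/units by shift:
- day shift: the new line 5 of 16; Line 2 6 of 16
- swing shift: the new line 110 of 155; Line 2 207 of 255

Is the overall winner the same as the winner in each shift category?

Day shift: the new line 5/16 = 31.2%, Line 2 6/16 = 37.5% → Line 2
Swing shift: the new line 110/155 = 71.0%, Line 2 207/255 = 81.2% → Line 2
Overall: the new line 115/171 = 67.3%, Line 2 213/271 = 78.6% → Line 2
Line 2 wins overall and in every shift group — no reversal.

Yes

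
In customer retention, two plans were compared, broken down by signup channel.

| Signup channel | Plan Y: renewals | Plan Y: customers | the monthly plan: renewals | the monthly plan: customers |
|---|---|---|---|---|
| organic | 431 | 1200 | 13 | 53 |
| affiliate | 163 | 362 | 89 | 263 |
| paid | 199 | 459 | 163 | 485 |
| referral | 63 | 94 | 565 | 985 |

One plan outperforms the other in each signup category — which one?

Organic: Plan Y 431/1200 = 35.9%, the monthly plan 13/53 = 24.5% → Plan Y
Affiliate: Plan Y 163/362 = 45.0%, the monthly plan 89/263 = 33.8% → Plan Y
Paid: Plan Y 199/459 = 43.4%, the monthly plan 163/485 = 33.6% → Plan Y
Referral: Plan Y 63/94 = 67.0%, the monthly plan 565/985 = 57.4% → Plan Y
Plan Y has the higher rate in all 4 groups.

Plan Y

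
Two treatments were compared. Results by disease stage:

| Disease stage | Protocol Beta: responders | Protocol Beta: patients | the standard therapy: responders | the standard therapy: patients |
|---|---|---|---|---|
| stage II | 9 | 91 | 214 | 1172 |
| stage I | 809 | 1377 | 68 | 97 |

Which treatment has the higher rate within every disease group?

Stage II: Protocol Beta 9/91 = 9.9%, the standard therapy 214/1172 = 18.3% → the standard therapy
Stage I: Protocol Beta 809/1377 = 58.8%, the standard therapy 68/97 = 70.1% → the standard therapy
The standard therapy has the higher rate in both groups.

the standard therapy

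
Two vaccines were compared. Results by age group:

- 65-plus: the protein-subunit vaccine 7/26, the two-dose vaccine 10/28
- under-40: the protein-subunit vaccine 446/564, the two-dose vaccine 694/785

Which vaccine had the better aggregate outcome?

65-plus: the protein-subunit vaccine 7/26 = 26.9%, the two-dose vaccine 10/28 = 35.7% → the two-dose vaccine
Under-40: the protein-subunit vaccine 446/564 = 79.1%, the two-dose vaccine 694/785 = 88.4% → the two-dose vaccine
Overall: the protein-subunit vaccine 453/590 = 76.8%, the two-dose vaccine 704/813 = 86.6% → the two-dose vaccine

the two-dose vaccine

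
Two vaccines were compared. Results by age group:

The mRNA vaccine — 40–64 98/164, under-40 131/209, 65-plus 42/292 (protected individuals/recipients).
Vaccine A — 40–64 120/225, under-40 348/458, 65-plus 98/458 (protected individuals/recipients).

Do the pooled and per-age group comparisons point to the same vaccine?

40–64: the mRNA vaccine 98/164 = 59.8%, Vaccine A 120/225 = 53.3% → the mRNA vaccine
Under-40: the mRNA vaccine 131/209 = 62.7%, Vaccine A 348/458 = 76.0% → Vaccine A
65-plus: the mRNA vaccine 42/292 = 14.4%, Vaccine A 98/458 = 21.4% → Vaccine A
Overall: the mRNA vaccine 271/665 = 40.8%, Vaccine A 566/1141 = 49.6% → Vaccine A
Neither sweeps: the mRNA vaccine wins 1 of 3 groups, Vaccine A wins 2. Vaccine A wins overall but not every group — no Simpson reversal.

No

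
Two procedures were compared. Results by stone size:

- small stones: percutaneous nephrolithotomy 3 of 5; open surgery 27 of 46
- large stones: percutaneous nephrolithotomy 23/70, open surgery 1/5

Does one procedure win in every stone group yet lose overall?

Yes

Small stones: percutaneous nephrolithotomy 3/5 = 60.0%, open surgery 27/46 = 58.7% → percutaneous nephrolithotomy
Large stones: percutaneous nephrolithotomy 23/70 = 32.9%, open surgery 1/5 = 20.0% → percutaneous nephrolithotomy
Overall: percutaneous nephrolithotomy 26/75 = 34.7%, open surgery 28/51 = 54.9% → open surgery
Percutaneous nephrolithotomy wins each stone group but open surgery wins overall — the comparison reverses. Percutaneous nephrolithotomy's cases skew toward large stones, which has a lower base rate.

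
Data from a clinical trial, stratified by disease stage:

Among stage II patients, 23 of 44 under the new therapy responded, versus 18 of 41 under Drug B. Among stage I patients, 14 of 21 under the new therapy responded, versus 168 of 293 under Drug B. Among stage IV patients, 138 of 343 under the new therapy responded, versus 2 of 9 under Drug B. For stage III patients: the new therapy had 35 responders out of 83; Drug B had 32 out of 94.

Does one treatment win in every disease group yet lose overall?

Yes

Stage II: the new therapy 23/44 = 52.3%, Drug B 18/41 = 43.9% → the new therapy
Stage I: the new therapy 14/21 = 66.7%, Drug B 168/293 = 57.3% → the new therapy
Stage IV: the new therapy 138/343 = 40.2%, Drug B 2/9 = 22.2% → the new therapy
Stage III: the new therapy 35/83 = 42.2%, Drug B 32/94 = 34.0% → the new therapy
Overall: the new therapy 210/491 = 42.8%, Drug B 220/437 = 50.3% → Drug B
The new therapy wins each disease group but Drug B wins overall — the comparison reverses. The new therapy's patients skew toward stage IV, which has a lower base rate.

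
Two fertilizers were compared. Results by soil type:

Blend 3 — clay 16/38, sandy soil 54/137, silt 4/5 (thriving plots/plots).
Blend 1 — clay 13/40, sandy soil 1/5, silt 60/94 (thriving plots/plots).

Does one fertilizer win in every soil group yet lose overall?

Clay: Blend 3 16/38 = 42.1%, Blend 1 13/40 = 32.5% → Blend 3
Sandy soil: Blend 3 54/137 = 39.4%, Blend 1 1/5 = 20.0% → Blend 3
Silt: Blend 3 4/5 = 80.0%, Blend 1 60/94 = 63.8% → Blend 3
Overall: Blend 3 74/180 = 41.1%, Blend 1 74/139 = 53.2% → Blend 1
Blend 3 wins each soil group but Blend 1 wins overall — the comparison reverses. Blend 3's plots skew toward sandy soil, which has a lower base rate.

Yes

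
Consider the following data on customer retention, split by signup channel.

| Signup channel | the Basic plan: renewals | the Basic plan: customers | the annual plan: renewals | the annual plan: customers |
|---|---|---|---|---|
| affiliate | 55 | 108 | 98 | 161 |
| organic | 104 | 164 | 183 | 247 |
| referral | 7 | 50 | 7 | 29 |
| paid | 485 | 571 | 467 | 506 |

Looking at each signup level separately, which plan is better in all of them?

Affiliate: the Basic plan 55/108 = 50.9%, the annual plan 98/161 = 60.9% → the annual plan
Organic: the Basic plan 104/164 = 63.4%, the annual plan 183/247 = 74.1% → the annual plan
Referral: the Basic plan 7/50 = 14.0%, the annual plan 7/29 = 24.1% → the annual plan
Paid: the Basic plan 485/571 = 84.9%, the annual plan 467/506 = 92.3% → the annual plan
The annual plan has the higher rate in all 4 groups.

the annual plan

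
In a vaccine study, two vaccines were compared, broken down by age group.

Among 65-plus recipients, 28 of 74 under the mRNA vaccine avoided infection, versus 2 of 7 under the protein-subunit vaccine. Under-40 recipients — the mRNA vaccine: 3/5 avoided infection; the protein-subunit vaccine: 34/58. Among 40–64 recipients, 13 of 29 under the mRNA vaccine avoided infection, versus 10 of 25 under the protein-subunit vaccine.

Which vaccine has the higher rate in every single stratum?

the mRNA vaccine

65-plus: the mRNA vaccine 28/74 = 37.8%, the protein-subunit vaccine 2/7 = 28.6% → the mRNA vaccine
Under-40: the mRNA vaccine 3/5 = 60.0%, the protein-subunit vaccine 34/58 = 58.6% → the mRNA vaccine
40–64: the mRNA vaccine 13/29 = 44.8%, the protein-subunit vaccine 10/25 = 40.0% → the mRNA vaccine
The mRNA vaccine has the higher rate in all 3 groups.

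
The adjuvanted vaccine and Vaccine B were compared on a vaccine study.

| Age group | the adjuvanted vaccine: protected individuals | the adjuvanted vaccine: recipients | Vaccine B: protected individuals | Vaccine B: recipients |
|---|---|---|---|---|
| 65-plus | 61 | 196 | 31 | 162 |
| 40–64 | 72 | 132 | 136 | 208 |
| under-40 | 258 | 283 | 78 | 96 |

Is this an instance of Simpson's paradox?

65-plus: the adjuvanted vaccine 61/196 = 31.1%, Vaccine B 31/162 = 19.1% → the adjuvanted vaccine
40–64: the adjuvanted vaccine 72/132 = 54.5%, Vaccine B 136/208 = 65.4% → Vaccine B
Under-40: the adjuvanted vaccine 258/283 = 91.2%, Vaccine B 78/96 = 81.2% → the adjuvanted vaccine
Overall: the adjuvanted vaccine 391/611 = 64.0%, Vaccine B 245/466 = 52.6% → the adjuvanted vaccine
Neither sweeps: the adjuvanted vaccine wins 2 of 3 groups, Vaccine B wins 1. The adjuvanted vaccine wins overall but not every group — no Simpson reversal.

No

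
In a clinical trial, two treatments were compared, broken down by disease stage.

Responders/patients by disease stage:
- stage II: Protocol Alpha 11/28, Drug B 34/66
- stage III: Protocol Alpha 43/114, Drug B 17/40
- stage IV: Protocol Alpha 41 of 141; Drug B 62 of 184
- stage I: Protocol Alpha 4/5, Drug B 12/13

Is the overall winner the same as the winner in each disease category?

Yes

Stage II: Protocol Alpha 11/28 = 39.3%, Drug B 34/66 = 51.5% → Drug B
Stage III: Protocol Alpha 43/114 = 37.7%, Drug B 17/40 = 42.5% → Drug B
Stage IV: Protocol Alpha 41/141 = 29.1%, Drug B 62/184 = 33.7% → Drug B
Stage I: Protocol Alpha 4/5 = 80.0%, Drug B 12/13 = 92.3% → Drug B
Overall: Protocol Alpha 99/288 = 34.4%, Drug B 125/303 = 41.3% → Drug B
Drug B wins overall and in every disease group — no reversal.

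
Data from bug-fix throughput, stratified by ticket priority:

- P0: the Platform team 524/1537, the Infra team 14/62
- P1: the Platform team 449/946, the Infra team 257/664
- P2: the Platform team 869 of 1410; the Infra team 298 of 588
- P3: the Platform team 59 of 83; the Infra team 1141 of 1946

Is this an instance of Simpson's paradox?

Yes

P0: the Platform team 524/1537 = 34.1%, the Infra team 14/62 = 22.6% → the Platform team
P1: the Platform team 449/946 = 47.5%, the Infra team 257/664 = 38.7% → the Platform team
P2: the Platform team 869/1410 = 61.6%, the Infra team 298/588 = 50.7% → the Platform team
P3: the Platform team 59/83 = 71.1%, the Infra team 1141/1946 = 58.6% → the Platform team
Overall: the Platform team 1901/3976 = 47.8%, the Infra team 1710/3260 = 52.5% → the Infra team
The Platform team wins each ticket group but the Infra team wins overall — the comparison reverses. The Platform team's tickets skew toward P0, which has a lower base rate.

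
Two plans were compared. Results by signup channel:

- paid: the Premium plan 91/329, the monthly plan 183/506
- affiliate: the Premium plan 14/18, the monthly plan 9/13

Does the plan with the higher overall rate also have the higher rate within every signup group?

No

Paid: the Premium plan 91/329 = 27.7%, the monthly plan 183/506 = 36.2% → the monthly plan
Affiliate: the Premium plan 14/18 = 77.8%, the monthly plan 9/13 = 69.2% → the Premium plan
Overall: the Premium plan 105/347 = 30.3%, the monthly plan 192/519 = 37.0% → the monthly plan
Neither sweeps: the Premium plan wins 1 of 2 groups, the monthly plan wins 1. The monthly plan wins overall but not every group — no Simpson reversal.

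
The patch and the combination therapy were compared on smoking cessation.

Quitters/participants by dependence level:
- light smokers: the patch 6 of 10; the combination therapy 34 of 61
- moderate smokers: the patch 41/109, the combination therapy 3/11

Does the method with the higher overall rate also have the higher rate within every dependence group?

No

Light smokers: the patch 6/10 = 60.0%, the combination therapy 34/61 = 55.7% → the patch
Moderate smokers: the patch 41/109 = 37.6%, the combination therapy 3/11 = 27.3% → the patch
Overall: the patch 47/119 = 39.5%, the combination therapy 37/72 = 51.4% → the combination therapy
The patch wins each dependence group but the combination therapy wins overall — the comparison reverses. The patch's participants skew toward moderate smokers, which has a lower base rate.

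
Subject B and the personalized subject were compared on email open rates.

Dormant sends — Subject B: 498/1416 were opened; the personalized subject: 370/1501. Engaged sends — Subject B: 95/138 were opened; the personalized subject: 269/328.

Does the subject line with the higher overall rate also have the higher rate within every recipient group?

Dormant: Subject B 498/1416 = 35.2%, the personalized subject 370/1501 = 24.7% → Subject B
Engaged: Subject B 95/138 = 68.8%, the personalized subject 269/328 = 82.0% → the personalized subject
Overall: Subject B 593/1554 = 38.2%, the personalized subject 639/1829 = 34.9% → Subject B
Neither sweeps: Subject B wins 1 of 2 groups, the personalized subject wins 1. Subject B wins overall but not every group — no Simpson reversal.

No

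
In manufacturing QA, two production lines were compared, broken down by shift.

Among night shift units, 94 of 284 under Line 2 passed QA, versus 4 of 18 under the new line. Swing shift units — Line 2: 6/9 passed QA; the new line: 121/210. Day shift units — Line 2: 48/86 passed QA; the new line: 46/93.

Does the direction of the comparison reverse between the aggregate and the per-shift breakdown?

Yes

Night shift: Line 2 94/284 = 33.1%, the new line 4/18 = 22.2% → Line 2
Swing shift: Line 2 6/9 = 66.7%, the new line 121/210 = 57.6% → Line 2
Day shift: Line 2 48/86 = 55.8%, the new line 46/93 = 49.5% → Line 2
Overall: Line 2 148/379 = 39.1%, the new line 171/321 = 53.3% → the new line
Line 2 wins each shift group but the new line wins overall — the comparison reverses. Line 2's units skew toward night shift, which has a lower base rate.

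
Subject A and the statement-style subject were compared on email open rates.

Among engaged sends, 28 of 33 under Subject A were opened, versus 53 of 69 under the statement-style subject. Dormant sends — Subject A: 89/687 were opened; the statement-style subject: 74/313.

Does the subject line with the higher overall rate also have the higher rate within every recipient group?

No

Engaged: Subject A 28/33 = 84.8%, the statement-style subject 53/69 = 76.8% → Subject A
Dormant: Subject A 89/687 = 13.0%, the statement-style subject 74/313 = 23.6% → the statement-style subject
Overall: Subject A 117/720 = 16.2%, the statement-style subject 127/382 = 33.2% → the statement-style subject
Neither sweeps: Subject A wins 1 of 2 groups, the statement-style subject wins 1. The statement-style subject wins overall but not every group — no Simpson reversal.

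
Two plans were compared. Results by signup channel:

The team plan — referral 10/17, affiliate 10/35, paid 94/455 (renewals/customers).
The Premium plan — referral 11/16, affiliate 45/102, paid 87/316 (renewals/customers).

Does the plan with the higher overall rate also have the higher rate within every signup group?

Yes

Referral: the team plan 10/17 = 58.8%, the Premium plan 11/16 = 68.8% → the Premium plan
Affiliate: the team plan 10/35 = 28.6%, the Premium plan 45/102 = 44.1% → the Premium plan
Paid: the team plan 94/455 = 20.7%, the Premium plan 87/316 = 27.5% → the Premium plan
Overall: the team plan 114/507 = 22.5%, the Premium plan 143/434 = 32.9% → the Premium plan
The Premium plan wins overall and in every signup group — no reversal.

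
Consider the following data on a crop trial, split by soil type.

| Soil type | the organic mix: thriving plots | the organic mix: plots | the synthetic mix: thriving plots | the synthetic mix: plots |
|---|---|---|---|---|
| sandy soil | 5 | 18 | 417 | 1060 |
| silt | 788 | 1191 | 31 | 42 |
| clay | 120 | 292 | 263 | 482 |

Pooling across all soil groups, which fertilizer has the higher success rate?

the organic mix

Sandy soil: the organic mix 5/18 = 27.8%, the synthetic mix 417/1060 = 39.3% → the synthetic mix
Silt: the organic mix 788/1191 = 66.2%, the synthetic mix 31/42 = 73.8% → the synthetic mix
Clay: the organic mix 120/292 = 41.1%, the synthetic mix 263/482 = 54.6% → the synthetic mix
Overall: the organic mix 913/1501 = 60.8%, the synthetic mix 711/1584 = 44.9% → the organic mix
(The synthetic mix wins every soil group but the organic mix wins overall — the synthetic mix's plots skew toward the low-rate sandy soil group.)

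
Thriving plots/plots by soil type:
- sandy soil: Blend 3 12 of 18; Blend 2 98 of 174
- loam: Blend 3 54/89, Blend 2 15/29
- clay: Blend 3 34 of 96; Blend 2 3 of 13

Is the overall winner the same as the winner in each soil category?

Sandy soil: Blend 3 12/18 = 66.7%, Blend 2 98/174 = 56.3% → Blend 3
Loam: Blend 3 54/89 = 60.7%, Blend 2 15/29 = 51.7% → Blend 3
Clay: Blend 3 34/96 = 35.4%, Blend 2 3/13 = 23.1% → Blend 3
Overall: Blend 3 100/203 = 49.3%, Blend 2 116/216 = 53.7% → Blend 2
Blend 3 wins each soil group but Blend 2 wins overall — the comparison reverses. Blend 3's plots skew toward clay, which has a lower base rate.

No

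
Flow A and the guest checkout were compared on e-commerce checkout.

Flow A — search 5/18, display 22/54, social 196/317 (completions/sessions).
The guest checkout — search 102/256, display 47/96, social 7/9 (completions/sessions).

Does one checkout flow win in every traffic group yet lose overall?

Yes

Search: Flow A 5/18 = 27.8%, the guest checkout 102/256 = 39.8% → the guest checkout
Display: Flow A 22/54 = 40.7%, the guest checkout 47/96 = 49.0% → the guest checkout
Social: Flow A 196/317 = 61.8%, the guest checkout 7/9 = 77.8% → the guest checkout
Overall: Flow A 223/389 = 57.3%, the guest checkout 156/361 = 43.2% → Flow A
The guest checkout wins each traffic group but Flow A wins overall — the comparison reverses. The guest checkout's sessions skew toward search, which has a lower base rate.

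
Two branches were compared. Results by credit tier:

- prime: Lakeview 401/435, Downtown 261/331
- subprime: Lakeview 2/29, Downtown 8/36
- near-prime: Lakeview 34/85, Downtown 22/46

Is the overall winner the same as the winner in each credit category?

No

Prime: Lakeview 401/435 = 92.2%, Downtown 261/331 = 78.9% → Lakeview
Subprime: Lakeview 2/29 = 6.9%, Downtown 8/36 = 22.2% → Downtown
Near-prime: Lakeview 34/85 = 40.0%, Downtown 22/46 = 47.8% → Downtown
Overall: Lakeview 437/549 = 79.6%, Downtown 291/413 = 70.5% → Lakeview
Neither sweeps: Lakeview wins 1 of 3 groups, Downtown wins 2. Lakeview wins overall but not every group — no Simpson reversal.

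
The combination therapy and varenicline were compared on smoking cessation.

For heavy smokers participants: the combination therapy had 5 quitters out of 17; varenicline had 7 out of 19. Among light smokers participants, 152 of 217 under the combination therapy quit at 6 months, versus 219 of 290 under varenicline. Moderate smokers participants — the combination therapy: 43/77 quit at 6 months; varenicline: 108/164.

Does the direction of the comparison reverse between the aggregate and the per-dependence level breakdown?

No

Heavy smokers: the combination therapy 5/17 = 29.4%, varenicline 7/19 = 36.8% → varenicline
Light smokers: the combination therapy 152/217 = 70.0%, varenicline 219/290 = 75.5% → varenicline
Moderate smokers: the combination therapy 43/77 = 55.8%, varenicline 108/164 = 65.9% → varenicline
Overall: the combination therapy 200/311 = 64.3%, varenicline 334/473 = 70.6% → varenicline
Varenicline wins overall and in every dependence group — no reversal.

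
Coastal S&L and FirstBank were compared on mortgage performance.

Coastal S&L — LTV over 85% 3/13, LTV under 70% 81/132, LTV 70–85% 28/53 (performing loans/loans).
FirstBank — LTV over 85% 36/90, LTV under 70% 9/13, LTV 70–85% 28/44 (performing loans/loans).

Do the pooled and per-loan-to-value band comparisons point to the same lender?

No

LTV over 85%: Coastal S&L 3/13 = 23.1%, FirstBank 36/90 = 40.0% → FirstBank
LTV under 70%: Coastal S&L 81/132 = 61.4%, FirstBank 9/13 = 69.2% → FirstBank
LTV 70–85%: Coastal S&L 28/53 = 52.8%, FirstBank 28/44 = 63.6% → FirstBank
Overall: Coastal S&L 112/198 = 56.6%, FirstBank 73/147 = 49.7% → Coastal S&L
FirstBank wins each loan-to-value group but Coastal S&L wins overall — the comparison reverses. FirstBank's loans skew toward LTV over 85%, which has a lower base rate.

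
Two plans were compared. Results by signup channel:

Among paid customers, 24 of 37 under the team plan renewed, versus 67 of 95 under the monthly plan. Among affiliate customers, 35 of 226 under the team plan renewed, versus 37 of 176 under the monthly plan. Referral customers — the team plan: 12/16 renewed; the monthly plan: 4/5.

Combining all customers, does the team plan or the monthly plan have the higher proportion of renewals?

Paid: the team plan 24/37 = 64.9%, the monthly plan 67/95 = 70.5% → the monthly plan
Affiliate: the team plan 35/226 = 15.5%, the monthly plan 37/176 = 21.0% → the monthly plan
Referral: the team plan 12/16 = 75.0%, the monthly plan 4/5 = 80.0% → the monthly plan
Overall: the team plan 71/279 = 25.4%, the monthly plan 108/276 = 39.1% → the monthly plan

the monthly plan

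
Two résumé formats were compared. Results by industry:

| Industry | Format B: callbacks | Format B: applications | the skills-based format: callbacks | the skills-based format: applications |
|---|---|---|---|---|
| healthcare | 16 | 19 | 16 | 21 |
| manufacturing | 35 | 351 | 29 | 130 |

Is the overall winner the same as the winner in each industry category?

No

Healthcare: Format B 16/19 = 84.2%, the skills-based format 16/21 = 76.2% → Format B
Manufacturing: Format B 35/351 = 10.0%, the skills-based format 29/130 = 22.3% → the skills-based format
Overall: Format B 51/370 = 13.8%, the skills-based format 45/151 = 29.8% → the skills-based format
Neither sweeps: Format B wins 1 of 2 groups, the skills-based format wins 1. The skills-based format wins overall but not every group — no Simpson reversal.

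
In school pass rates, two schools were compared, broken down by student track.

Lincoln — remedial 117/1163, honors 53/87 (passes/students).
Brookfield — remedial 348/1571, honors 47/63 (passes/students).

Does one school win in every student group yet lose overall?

No

Remedial: Lincoln 117/1163 = 10.1%, Brookfield 348/1571 = 22.2% → Brookfield
Honors: Lincoln 53/87 = 60.9%, Brookfield 47/63 = 74.6% → Brookfield
Overall: Lincoln 170/1250 = 13.6%, Brookfield 395/1634 = 24.2% → Brookfield
Brookfield wins overall and in every student group — no reversal.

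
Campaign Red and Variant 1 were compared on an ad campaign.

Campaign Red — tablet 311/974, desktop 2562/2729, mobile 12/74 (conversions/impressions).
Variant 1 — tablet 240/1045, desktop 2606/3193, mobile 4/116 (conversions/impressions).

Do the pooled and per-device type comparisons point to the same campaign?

Yes

Tablet: Campaign Red 311/974 = 31.9%, Variant 1 240/1045 = 23.0% → Campaign Red
Desktop: Campaign Red 2562/2729 = 93.9%, Variant 1 2606/3193 = 81.6% → Campaign Red
Mobile: Campaign Red 12/74 = 16.2%, Variant 1 4/116 = 3.4% → Campaign Red
Overall: Campaign Red 2885/3777 = 76.4%, Variant 1 2850/4354 = 65.5% → Campaign Red
Campaign Red wins overall and in every device group — no reversal.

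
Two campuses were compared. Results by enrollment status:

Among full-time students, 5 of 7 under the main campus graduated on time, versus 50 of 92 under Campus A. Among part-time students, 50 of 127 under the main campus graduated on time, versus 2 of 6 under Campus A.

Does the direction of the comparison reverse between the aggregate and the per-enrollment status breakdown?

Yes

Full-time: the main campus 5/7 = 71.4%, Campus A 50/92 = 54.3% → the main campus
Part-time: the main campus 50/127 = 39.4%, Campus A 2/6 = 33.3% → the main campus
Overall: the main campus 55/134 = 41.0%, Campus A 52/98 = 53.1% → Campus A
The main campus wins each enrollment group but Campus A wins overall — the comparison reverses. The main campus's students skew toward part-time, which has a lower base rate.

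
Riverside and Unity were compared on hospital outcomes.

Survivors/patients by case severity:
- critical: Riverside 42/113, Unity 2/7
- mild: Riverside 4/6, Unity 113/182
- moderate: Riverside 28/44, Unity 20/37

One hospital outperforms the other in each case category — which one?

Critical: Riverside 42/113 = 37.2%, Unity 2/7 = 28.6% → Riverside
Mild: Riverside 4/6 = 66.7%, Unity 113/182 = 62.1% → Riverside
Moderate: Riverside 28/44 = 63.6%, Unity 20/37 = 54.1% → Riverside
Riverside has the higher rate in all 3 groups.

Riverside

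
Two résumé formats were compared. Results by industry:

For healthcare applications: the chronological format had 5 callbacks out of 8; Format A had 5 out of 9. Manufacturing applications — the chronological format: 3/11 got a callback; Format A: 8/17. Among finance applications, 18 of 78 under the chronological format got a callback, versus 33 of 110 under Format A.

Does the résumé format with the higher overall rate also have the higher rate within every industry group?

Healthcare: the chronological format 5/8 = 62.5%, Format A 5/9 = 55.6% → the chronological format
Manufacturing: the chronological format 3/11 = 27.3%, Format A 8/17 = 47.1% → Format A
Finance: the chronological format 18/78 = 23.1%, Format A 33/110 = 30.0% → Format A
Overall: the chronological format 26/97 = 26.8%, Format A 46/136 = 33.8% → Format A
Neither sweeps: the chronological format wins 1 of 3 groups, Format A wins 2. Format A wins overall but not every group — no Simpson reversal.

No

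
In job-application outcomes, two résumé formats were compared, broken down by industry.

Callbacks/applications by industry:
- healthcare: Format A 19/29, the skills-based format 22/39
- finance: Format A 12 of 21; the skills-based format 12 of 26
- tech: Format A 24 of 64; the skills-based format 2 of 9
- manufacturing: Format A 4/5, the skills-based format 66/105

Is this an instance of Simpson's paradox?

Healthcare: Format A 19/29 = 65.5%, the skills-based format 22/39 = 56.4% → Format A
Finance: Format A 12/21 = 57.1%, the skills-based format 12/26 = 46.2% → Format A
Tech: Format A 24/64 = 37.5%, the skills-based format 2/9 = 22.2% → Format A
Manufacturing: Format A 4/5 = 80.0%, the skills-based format 66/105 = 62.9% → Format A
Overall: Format A 59/119 = 49.6%, the skills-based format 102/179 = 57.0% → the skills-based format
Format A wins each industry group but the skills-based format wins overall — the comparison reverses. Format A's applications skew toward tech, which has a lower base rate.

Yes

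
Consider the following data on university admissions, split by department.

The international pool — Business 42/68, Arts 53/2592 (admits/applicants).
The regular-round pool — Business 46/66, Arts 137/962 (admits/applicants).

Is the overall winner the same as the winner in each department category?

Business: the international pool 42/68 = 61.8%, the regular-round pool 46/66 = 69.7% → the regular-round pool
Arts: the international pool 53/2592 = 2.0%, the regular-round pool 137/962 = 14.2% → the regular-round pool
Overall: the international pool 95/2660 = 3.6%, the regular-round pool 183/1028 = 17.8% → the regular-round pool
The regular-round pool wins overall and in every department group — no reversal.

Yes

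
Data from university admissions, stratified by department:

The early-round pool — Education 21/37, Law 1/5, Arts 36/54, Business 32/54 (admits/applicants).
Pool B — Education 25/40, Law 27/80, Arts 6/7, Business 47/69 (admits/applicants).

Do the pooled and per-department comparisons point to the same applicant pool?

Education: the early-round pool 21/37 = 56.8%, Pool B 25/40 = 62.5% → Pool B
Law: the early-round pool 1/5 = 20.0%, Pool B 27/80 = 33.8% → Pool B
Arts: the early-round pool 36/54 = 66.7%, Pool B 6/7 = 85.7% → Pool B
Business: the early-round pool 32/54 = 59.3%, Pool B 47/69 = 68.1% → Pool B
Overall: the early-round pool 90/150 = 60.0%, Pool B 105/196 = 53.6% → the early-round pool
Pool B wins each department group but the early-round pool wins overall — the comparison reverses. Pool B's applicants skew toward Law, which has a lower base rate.

No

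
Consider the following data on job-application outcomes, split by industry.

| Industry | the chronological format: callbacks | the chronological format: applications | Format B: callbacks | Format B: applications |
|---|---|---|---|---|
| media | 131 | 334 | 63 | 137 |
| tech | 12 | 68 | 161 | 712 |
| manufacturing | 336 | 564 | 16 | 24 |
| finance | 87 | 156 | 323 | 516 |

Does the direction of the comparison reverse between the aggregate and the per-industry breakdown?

Yes

Media: the chronological format 131/334 = 39.2%, Format B 63/137 = 46.0% → Format B
Tech: the chronological format 12/68 = 17.6%, Format B 161/712 = 22.6% → Format B
Manufacturing: the chronological format 336/564 = 59.6%, Format B 16/24 = 66.7% → Format B
Finance: the chronological format 87/156 = 55.8%, Format B 323/516 = 62.6% → Format B
Overall: the chronological format 566/1122 = 50.4%, Format B 563/1389 = 40.5% → the chronological format
Format B wins each industry group but the chronological format wins overall — the comparison reverses. Format B's applications skew toward tech, which has a lower base rate.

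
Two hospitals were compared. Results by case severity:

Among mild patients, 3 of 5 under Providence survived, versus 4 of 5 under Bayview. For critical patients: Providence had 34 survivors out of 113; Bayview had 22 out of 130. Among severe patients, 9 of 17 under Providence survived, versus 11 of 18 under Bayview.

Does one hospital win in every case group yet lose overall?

No

Mild: Providence 3/5 = 60.0%, Bayview 4/5 = 80.0% → Bayview
Critical: Providence 34/113 = 30.1%, Bayview 22/130 = 16.9% → Providence
Severe: Providence 9/17 = 52.9%, Bayview 11/18 = 61.1% → Bayview
Overall: Providence 46/135 = 34.1%, Bayview 37/153 = 24.2% → Providence
Neither sweeps: Providence wins 1 of 3 groups, Bayview wins 2. Providence wins overall but not every group — no Simpson reversal.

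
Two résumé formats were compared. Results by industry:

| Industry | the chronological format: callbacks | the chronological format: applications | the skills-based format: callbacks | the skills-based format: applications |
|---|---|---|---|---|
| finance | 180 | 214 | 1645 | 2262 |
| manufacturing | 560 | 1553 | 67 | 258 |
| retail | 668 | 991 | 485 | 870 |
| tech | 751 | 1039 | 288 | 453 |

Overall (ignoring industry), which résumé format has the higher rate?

the skills-based format

Finance: the chronological format 180/214 = 84.1%, the skills-based format 1645/2262 = 72.7% → the chronological format
Manufacturing: the chronological format 560/1553 = 36.1%, the skills-based format 67/258 = 26.0% → the chronological format
Retail: the chronological format 668/991 = 67.4%, the skills-based format 485/870 = 55.7% → the chronological format
Tech: the chronological format 751/1039 = 72.3%, the skills-based format 288/453 = 63.6% → the chronological format
Overall: the chronological format 2159/3797 = 56.9%, the skills-based format 2485/3843 = 64.7% → the skills-based format
(The chronological format wins every industry group but the skills-based format wins overall — the chronological format's applications skew toward the low-rate manufacturing group.)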